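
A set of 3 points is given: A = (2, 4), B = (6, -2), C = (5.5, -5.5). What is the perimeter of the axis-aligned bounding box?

27

Width = max x − min x = 6 − 2 = 4.
Height = max y − min y = 4 − (-5.5) = 9.5.
Perimeter = 2(4 + 9.5) = 27.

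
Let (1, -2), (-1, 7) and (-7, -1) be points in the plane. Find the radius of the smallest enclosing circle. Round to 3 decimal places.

Call the three points A, B, C in the order given.
Side lengths²: AB² = 85, AC² = 65, BC² = 100.
Since BC² = 100 < 85 + 65 = 150, the triangle is acute, so the smallest enclosing circle is the circumcircle.
Circumcentre = (-18/7, 27/14), r² = 5525/196.
r = √(5525/196) ≈ 5.309.

5.309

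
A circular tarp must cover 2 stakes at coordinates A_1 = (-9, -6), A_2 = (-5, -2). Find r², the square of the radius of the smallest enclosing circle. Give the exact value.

The smallest circle enclosing two points has them as diameter endpoints.
Centre = midpoint = (-7, -4); r² = |A_1A_2|²/4 = 32/4 = 8.

8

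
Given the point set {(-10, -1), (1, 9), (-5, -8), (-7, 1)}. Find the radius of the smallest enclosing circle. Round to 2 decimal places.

The minimum enclosing circle of a finite set is fixed by two of the points (as a diameter) or three (as a circumcircle).
The farthest pair is (1, 9)–(-5, -8) with squared distance 325. The circle on this segment as diameter has centre (-2, 0.5) and r² = 325/4 = 81.25.
Check (-10, -1): distance² to centre = 66.25 ≤ 81.25, so it lies inside.
All remaining points lie in this disk, and no smaller disk contains both endpoints, so this is the minimum enclosing circle.
r = √(81.25) ≈ 9.01.

9.01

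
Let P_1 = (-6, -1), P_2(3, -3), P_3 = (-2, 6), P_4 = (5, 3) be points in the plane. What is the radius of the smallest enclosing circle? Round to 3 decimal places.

5.852

A smallest enclosing disk is always determined by at most three of the input points on its boundary.
The farthest pair is P_1–P_4 with squared distance 137. The circle on this segment as diameter has centre (-0.5, 1) and r² = 137/4 = 34.25.
Check P_2: distance² to centre = 28.25 ≤ 34.25, so it lies inside.
All remaining points lie in this disk, and no smaller disk contains both endpoints, so this is the minimum enclosing circle.
r = √(34.25) ≈ 5.852.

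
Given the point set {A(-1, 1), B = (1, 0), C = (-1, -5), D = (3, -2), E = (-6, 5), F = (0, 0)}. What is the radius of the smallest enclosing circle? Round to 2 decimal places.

A smallest enclosing disk is always determined by at most three of the input points on its boundary.
The minimum enclosing circle is determined by three boundary points: C, D, E.
Their circumcentre is (-47/22, 15/22) with r² = 8125/242.
The farthest remaining point B is at distance² 2493/242 ≤ 8125/242.
r = √(8125/242) ≈ 5.79.

5.79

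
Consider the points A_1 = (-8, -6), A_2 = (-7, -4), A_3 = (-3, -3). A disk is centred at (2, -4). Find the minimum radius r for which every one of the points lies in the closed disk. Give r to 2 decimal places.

The required radius is the distance from (2, -4) to the farthest point.
Squared distances: 104, 81, 26.
Maximum is 104, attained at A_1.
r = √104 ≈ 10.20.

10.20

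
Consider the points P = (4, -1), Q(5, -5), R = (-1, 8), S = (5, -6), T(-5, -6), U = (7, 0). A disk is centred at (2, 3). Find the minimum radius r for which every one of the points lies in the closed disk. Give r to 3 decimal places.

The required radius is the distance from (2, 3) to the farthest point.
Squared distances: 20, 73, 34, 90, 130, 34.
Maximum is 130, attained at T.
r = √130 ≈ 11.402.

11.402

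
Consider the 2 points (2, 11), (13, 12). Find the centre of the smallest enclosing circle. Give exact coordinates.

The smallest circle enclosing two points has them as diameter endpoints.
Centre = midpoint = (7.5, 11.5); r² = |(2, 11)−(13, 12)|²/4 = 122/4 = 30.5.
Centre = (7.5, 11.5).

(7.5, 11.5)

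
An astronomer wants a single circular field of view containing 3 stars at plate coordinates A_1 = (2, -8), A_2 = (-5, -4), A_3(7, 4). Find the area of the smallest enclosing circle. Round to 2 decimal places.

Side lengths²: A_1A_2² = 65, A_1A_3² = 169, A_2A_3² = 208.
Since A_2A_3² = 208 < 169 + 65 = 234, the triangle is acute, so the smallest enclosing circle is the circumcircle.
Circumcentre = (1.5, -0.75), r² = 52.8125.
Area = π·r² = π·52.8125 ≈ 165.92.

165.92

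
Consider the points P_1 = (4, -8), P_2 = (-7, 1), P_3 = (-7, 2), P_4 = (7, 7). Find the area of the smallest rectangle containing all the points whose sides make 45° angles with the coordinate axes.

210

In coordinates u = x + y, v = x − y the rectangle is axis-aligned; the map (x,y)→(u,v) scales areas by 2.
u-values: -4, -6, -5, 14; range = 14 − (-6) = 20.
v-values: 12, -8, -9, 0; range = 12 − (-9) = 21.
Area = (20 × 21) / 2 = 210.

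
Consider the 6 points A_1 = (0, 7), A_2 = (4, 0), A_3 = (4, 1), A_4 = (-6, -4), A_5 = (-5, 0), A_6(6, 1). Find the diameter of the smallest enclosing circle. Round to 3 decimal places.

The minimum enclosing circle is determined by three boundary points: A_1, A_4, A_6.
Their circumcentre is (-25/34, 9/34) with r² = 26533/578.
The farthest remaining point A_3 is at distance² 13273/578 ≤ 26533/578.
Diameter = 2r = 2√(26533/578) ≈ 13.551.

13.551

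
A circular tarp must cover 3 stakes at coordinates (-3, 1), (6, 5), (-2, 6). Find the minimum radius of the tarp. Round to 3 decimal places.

Call the three points A, B, C in the order given.
Side lengths²: AB² = 97, AC² = 26, BC² = 65.
Since AB² = 97 ≥ 65 + 26 = 91, the angle opposite AB is not acute, so the smallest enclosing circle has AB as diameter.
Centre = midpoint of AB = (1.5, 3), r² = 97/4 = 24.25.
r = √(24.25) ≈ 4.924.

4.924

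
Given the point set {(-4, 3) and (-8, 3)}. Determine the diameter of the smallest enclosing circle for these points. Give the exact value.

The smallest circle enclosing two points has them as diameter endpoints.
Centre = midpoint = (-6, 3); r² = |(-4, 3)−(-8, 3)|²/4 = 16/4 = 4.
Diameter = 2r = 2√4 = 4.

4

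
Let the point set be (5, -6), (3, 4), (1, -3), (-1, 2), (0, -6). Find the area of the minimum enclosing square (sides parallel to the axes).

The bounding box has width 6 and height 10.
An axis-aligned square enclosing the set must have side ≥ max(width, height).
So the minimum side is max(6, 10) = 10.
Area = 10² = 100.

100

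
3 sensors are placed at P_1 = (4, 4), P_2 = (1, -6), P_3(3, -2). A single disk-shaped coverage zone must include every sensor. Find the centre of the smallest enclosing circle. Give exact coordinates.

Side lengths²: P_1P_2² = 109, P_1P_3² = 37, P_2P_3² = 20.
Since P_1P_2² = 109 ≥ 37 + 20 = 57, the angle opposite P_1P_2 is not acute, so the smallest enclosing circle has P_1P_2 as diameter.
Centre = midpoint of P_1P_2 = (2.5, -1), r² = 109/4 = 27.25.
Centre = (2.5, -1).

(2.5, -1)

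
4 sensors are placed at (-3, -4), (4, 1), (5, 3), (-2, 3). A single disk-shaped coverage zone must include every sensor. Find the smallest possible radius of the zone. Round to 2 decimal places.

The farthest pair is (-3, -4)–(5, 3) with squared distance 113. The circle on this segment as diameter has centre (1, -0.5) and r² = 113/4 = 28.25.
Check (4, 1): distance² to centre = 11.25 ≤ 28.25, so it lies inside.
All remaining points lie in this disk, and no smaller disk contains both endpoints, so this is the minimum enclosing circle.
r = √(28.25) ≈ 5.32.

5.32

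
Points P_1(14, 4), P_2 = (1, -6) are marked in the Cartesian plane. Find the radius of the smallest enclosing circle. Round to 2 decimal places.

8.20

The smallest circle enclosing two points has them as diameter endpoints.
Centre = midpoint = (7.5, -1); r² = |P_1P_2|²/4 = 269/4 = 67.25.
r = √(67.25) ≈ 8.20.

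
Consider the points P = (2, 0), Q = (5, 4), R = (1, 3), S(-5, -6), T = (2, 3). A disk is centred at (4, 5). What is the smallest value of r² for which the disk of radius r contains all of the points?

The required radius is the distance from (4, 5) to the farthest point.
Squared distances: 29, 2, 13, 202, 8.
Maximum is 202, attained at S.

202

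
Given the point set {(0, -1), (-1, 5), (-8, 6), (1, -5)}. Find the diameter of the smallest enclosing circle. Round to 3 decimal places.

14.213

The farthest pair is (-8, 6)–(1, -5) with squared distance 202. The circle on this segment as diameter has centre (-3.5, 0.5) and r² = 202/4 = 50.5.
Check (0, -1): distance² to centre = 14.5 ≤ 50.5, so it lies inside.
All remaining points lie in this disk, and no smaller disk contains both endpoints, so this is the minimum enclosing circle.
Diameter = 2r = 2√(50.5) ≈ 14.213.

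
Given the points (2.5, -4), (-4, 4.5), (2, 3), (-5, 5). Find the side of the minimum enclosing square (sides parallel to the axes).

The bounding box has width 7.5 and height 9.
An axis-aligned square enclosing the set must have side ≥ max(width, height).
So the minimum side is max(7.5, 9) = 9.

9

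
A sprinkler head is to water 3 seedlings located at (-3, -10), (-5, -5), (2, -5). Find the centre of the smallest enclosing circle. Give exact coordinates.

Call the three points A, B, C in the order given.
Side lengths²: AB² = 29, AC² = 50, BC² = 49.
Since AC² = 50 < 49 + 29 = 78, the triangle is acute, so the smallest enclosing circle is the circumcircle.
Circumcentre = (-1.5, -6.5), r² = 14.5.
Centre = (-1.5, -6.5).

(-1.5, -6.5)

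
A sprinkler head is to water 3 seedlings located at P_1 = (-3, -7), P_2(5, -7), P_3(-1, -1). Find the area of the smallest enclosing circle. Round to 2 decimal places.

Side lengths²: P_1P_2² = 64, P_1P_3² = 40, P_2P_3² = 72.
Since P_2P_3² = 72 < 64 + 40 = 104, the triangle is acute, so the smallest enclosing circle is the circumcircle.
Circumcentre = (1, -5), r² = 20.
Area = π·r² = π·20 ≈ 62.83.

62.83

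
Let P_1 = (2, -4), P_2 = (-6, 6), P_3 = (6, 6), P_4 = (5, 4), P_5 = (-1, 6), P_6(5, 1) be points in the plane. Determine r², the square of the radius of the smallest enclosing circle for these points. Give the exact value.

By Welzl's lemma the MEC is supported by two points (diametrically opposite) or three points (on a circumcircle).
The minimum enclosing circle is determined by three boundary points: P_1, P_2, P_3.
Their circumcentre is (0, 2.6) with r² = 47.56.
The farthest remaining point P_6 is at distance² 27.56 ≤ 47.56.

47.56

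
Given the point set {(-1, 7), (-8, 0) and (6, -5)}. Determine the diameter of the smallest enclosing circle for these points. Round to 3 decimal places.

Call the three points A, B, C in the order given.
Side lengths²: AB² = 98, AC² = 193, BC² = 221.
Since BC² = 221 < 193 + 98 = 291, the triangle is acute, so the smallest enclosing circle is the circumcircle.
Circumcentre = (-13/38, -25/38), r² = 42653/722.
Diameter = 2r = 2√(42653/722) ≈ 15.372.

15.372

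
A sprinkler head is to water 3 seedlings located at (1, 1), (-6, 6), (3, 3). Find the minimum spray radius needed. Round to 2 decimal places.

Call the three points A, B, C in the order given.
Side lengths²: AB² = 74, AC² = 8, BC² = 90.
Since BC² = 90 ≥ 74 + 8 = 82, the angle opposite BC is not acute, so the smallest enclosing circle has BC as diameter.
Centre = midpoint of BC = (-1.5, 4.5), r² = 90/4 = 22.5.
r = √(22.5) ≈ 4.74.

4.74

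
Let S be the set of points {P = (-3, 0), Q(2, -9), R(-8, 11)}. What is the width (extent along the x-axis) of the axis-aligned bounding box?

max x = 2, min x = -8, so width = 10.

10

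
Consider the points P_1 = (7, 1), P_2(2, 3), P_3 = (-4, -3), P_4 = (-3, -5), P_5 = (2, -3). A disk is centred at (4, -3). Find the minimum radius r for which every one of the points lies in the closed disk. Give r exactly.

The required radius is the distance from (4, -3) to the farthest point.
Squared distances: 25, 40, 64, 53, 4.
Maximum is 64, attained at P_3.
r = √64 = 8.

8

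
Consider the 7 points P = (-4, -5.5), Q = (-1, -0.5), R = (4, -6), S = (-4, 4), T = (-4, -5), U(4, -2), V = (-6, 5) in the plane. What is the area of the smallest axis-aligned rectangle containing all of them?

x ranges over [-6, 4], width 10.
y ranges over [-6, 5], height 11.
Area = 10 × 11 = 110.

110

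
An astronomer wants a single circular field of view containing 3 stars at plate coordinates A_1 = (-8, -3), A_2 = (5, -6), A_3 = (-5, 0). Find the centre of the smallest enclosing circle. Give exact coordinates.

(-1.5, -4.5)

Side lengths²: A_1A_2² = 178, A_1A_3² = 18, A_2A_3² = 136.
Since A_1A_2² = 178 ≥ 136 + 18 = 154, the angle opposite A_1A_2 is not acute, so the smallest enclosing circle has A_1A_2 as diameter.
Centre = midpoint of A_1A_2 = (-1.5, -4.5), r² = 178/4 = 44.5.
Centre = (-1.5, -4.5).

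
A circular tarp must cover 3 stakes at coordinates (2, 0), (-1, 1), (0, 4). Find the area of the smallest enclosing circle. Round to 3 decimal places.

15.708

Call the three points A, B, C in the order given.
Side lengths²: AB² = 10, AC² = 20, BC² = 10.
Since AC² = 20 ≥ 10 + 10 = 20, the angle opposite AC is not acute, so the smallest enclosing circle has AC as diameter.
Centre = midpoint of AC = (1, 2), r² = 20/4 = 5.
Area = π·r² = π·5 ≈ 15.708.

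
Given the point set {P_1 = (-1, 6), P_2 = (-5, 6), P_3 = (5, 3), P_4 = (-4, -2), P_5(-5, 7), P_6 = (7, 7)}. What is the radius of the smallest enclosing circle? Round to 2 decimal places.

By Welzl's lemma the MEC is supported by two points (diametrically opposite) or three points (on a circumcircle).
The minimum enclosing circle is determined by three boundary points: P_4, P_5, P_6.
Their circumcentre is (1, 28/9) with r² = 4141/81.
The farthest remaining point P_2 is at distance² 3592/81 ≤ 4141/81.
r = √(4141/81) ≈ 7.15.

7.15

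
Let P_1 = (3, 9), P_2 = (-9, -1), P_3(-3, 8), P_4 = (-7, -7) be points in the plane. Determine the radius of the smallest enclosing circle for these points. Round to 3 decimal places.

9.434

A smallest enclosing disk is always determined by at most three of the input points on its boundary.
The farthest pair is P_1–P_4 with squared distance 356. The circle on this segment as diameter has centre (-2, 1) and r² = 356/4 = 89.
Check P_2: distance² to centre = 53 ≤ 89, so it lies inside.
All remaining points lie in this disk, and no smaller disk contains both endpoints, so this is the minimum enclosing circle.
r = √89 ≈ 9.434.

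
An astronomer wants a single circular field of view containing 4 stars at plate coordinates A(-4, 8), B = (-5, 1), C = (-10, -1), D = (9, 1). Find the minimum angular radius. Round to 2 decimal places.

By Welzl's lemma the MEC is supported by two points (diametrically opposite) or three points (on a circumcircle).
The farthest pair is C–D with squared distance 365. The circle on this segment as diameter has centre (-0.5, 0) and r² = 365/4 = 91.25.
Check A: distance² to centre = 76.25 ≤ 91.25, so it lies inside.
All remaining points lie in this disk, and no smaller disk contains both endpoints, so this is the minimum enclosing circle.
r = √(91.25) ≈ 9.55.

9.55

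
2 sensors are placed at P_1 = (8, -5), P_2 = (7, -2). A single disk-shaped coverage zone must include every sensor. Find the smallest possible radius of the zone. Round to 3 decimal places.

The smallest circle enclosing two points has them as diameter endpoints.
Centre = midpoint = (7.5, -3.5); r² = |P_1P_2|²/4 = 10/4 = 2.5.
r = √(2.5) ≈ 1.581.

1.581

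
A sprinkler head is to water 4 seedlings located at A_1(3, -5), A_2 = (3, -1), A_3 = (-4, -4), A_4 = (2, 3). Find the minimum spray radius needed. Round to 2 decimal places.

The minimum enclosing circle is determined by three boundary points: A_1, A_3, A_4.
Their circumcentre is (-1/22, -29/22) with r² = 5525/242.
The farthest remaining point A_2 is at distance² 2269/242 ≤ 5525/242.
r = √(5525/242) ≈ 4.78.

4.78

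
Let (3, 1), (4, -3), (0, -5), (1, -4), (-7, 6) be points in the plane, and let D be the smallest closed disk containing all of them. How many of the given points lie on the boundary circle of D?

2

The farthest pair is (4, -3)–(-7, 6) with squared distance 202. The circle on this segment as diameter has centre (-1.5, 1.5) and r² = 202/4 = 50.5.
Check (3, 1): distance² to centre = 20.5 ≤ 50.5, so it lies inside.
All remaining points lie in this disk, and no smaller disk contains both endpoints, so this is the minimum enclosing circle.
The points at distance exactly r from the centre are (4, -3), (-7, 6) — 2 points.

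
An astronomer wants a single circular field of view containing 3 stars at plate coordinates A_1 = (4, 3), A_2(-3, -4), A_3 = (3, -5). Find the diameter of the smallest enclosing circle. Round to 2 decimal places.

9.91

Side lengths²: A_1A_2² = 98, A_1A_3² = 65, A_2A_3² = 37.
Since A_1A_2² = 98 < 65 + 37 = 102, the triangle is acute, so the smallest enclosing circle is the circumcircle.
Circumcentre = (9/14, -9/14), r² = 2405/98.
Diameter = 2r = 2√(2405/98) ≈ 9.91.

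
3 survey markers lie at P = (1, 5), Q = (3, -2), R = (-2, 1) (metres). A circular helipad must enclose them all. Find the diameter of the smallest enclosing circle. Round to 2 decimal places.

7.32

Side lengths²: PQ² = 53, PR² = 25, QR² = 34.
Since PQ² = 53 < 34 + 25 = 59, the triangle is acute, so the smallest enclosing circle is the circumcircle.
Circumcentre = (95/58, 81/58), r² = 22525/1682.
Diameter = 2r = 2√(22525/1682) ≈ 7.32.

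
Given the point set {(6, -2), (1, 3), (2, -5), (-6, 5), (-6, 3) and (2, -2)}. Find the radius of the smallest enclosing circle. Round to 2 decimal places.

The minimum enclosing circle of a finite set is fixed by two of the points (as a diameter) or three (as a circumcircle).
The farthest pair is (6, -2)–(-6, 5) with squared distance 193. The circle on this segment as diameter has centre (0, 1.5) and r² = 193/4 = 48.25.
Check (1, 3): distance² to centre = 3.25 ≤ 48.25, so it lies inside.
All remaining points lie in this disk, and no smaller disk contains both endpoints, so this is the minimum enclosing circle.
r = √(48.25) ≈ 6.95.

6.95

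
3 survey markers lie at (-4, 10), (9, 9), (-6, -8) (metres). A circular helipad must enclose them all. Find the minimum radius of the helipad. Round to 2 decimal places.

11.34

Call the three points A, B, C in the order given.
Side lengths²: AB² = 170, AC² = 328, BC² = 514.
Since BC² = 514 ≥ 328 + 170 = 498, the angle opposite BC is not acute, so the smallest enclosing circle has BC as diameter.
Centre = midpoint of BC = (1.5, 0.5), r² = 514/4 = 128.5.
r = √(128.5) ≈ 11.34.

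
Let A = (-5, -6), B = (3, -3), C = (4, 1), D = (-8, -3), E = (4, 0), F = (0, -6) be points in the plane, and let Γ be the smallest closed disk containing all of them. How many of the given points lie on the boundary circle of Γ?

2

The farthest pair is C–D with squared distance 160. The circle on this segment as diameter has centre (-2, -1) and r² = 160/4 = 40.
Check A: distance² to centre = 34 ≤ 40, so it lies inside.
All remaining points lie in this disk, and no smaller disk contains both endpoints, so this is the minimum enclosing circle.
The points at distance exactly r from the centre are C, D — 2 points.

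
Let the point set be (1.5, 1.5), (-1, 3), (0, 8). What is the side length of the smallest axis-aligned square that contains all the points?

6.5

The bounding box has width 2.5 and height 6.5.
An axis-aligned square enclosing the set must have side ≥ max(width, height).
So the minimum side is max(2.5, 6.5) = 6.5.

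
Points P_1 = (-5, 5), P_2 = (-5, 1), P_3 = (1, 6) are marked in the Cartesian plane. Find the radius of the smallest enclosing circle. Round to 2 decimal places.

3.91

Side lengths²: P_1P_2² = 16, P_1P_3² = 37, P_2P_3² = 61.
Since P_2P_3² = 61 ≥ 37 + 16 = 53, the angle opposite P_2P_3 is not acute, so the smallest enclosing circle has P_2P_3 as diameter.
Centre = midpoint of P_2P_3 = (-2, 3.5), r² = 61/4 = 15.25.
r = √(15.25) ≈ 3.91.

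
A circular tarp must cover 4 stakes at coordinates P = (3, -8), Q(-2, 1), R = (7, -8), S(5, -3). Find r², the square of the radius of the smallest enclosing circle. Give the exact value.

A smallest enclosing disk is always determined by at most three of the input points on its boundary.
The farthest pair is Q–R with squared distance 162. The circle on this segment as diameter has centre (2.5, -3.5) and r² = 162/4 = 40.5.
Check P: distance² to centre = 20.5 ≤ 40.5, so it lies inside.
All remaining points lie in this disk, and no smaller disk contains both endpoints, so this is the minimum enclosing circle.

40.5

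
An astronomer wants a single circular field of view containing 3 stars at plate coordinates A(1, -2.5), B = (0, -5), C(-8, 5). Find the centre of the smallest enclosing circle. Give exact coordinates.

Side lengths²: AB² = 7.25, AC² = 137.25, BC² = 164.
Since BC² = 164 ≥ 137.25 + 7.25 = 144.5, the angle opposite BC is not acute, so the smallest enclosing circle has BC as diameter.
Centre = midpoint of BC = (-4, 0), r² = 164/4 = 41.
Centre = (-4, 0).

(-4, 0)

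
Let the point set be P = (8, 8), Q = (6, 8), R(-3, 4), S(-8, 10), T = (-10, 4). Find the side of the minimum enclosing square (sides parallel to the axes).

The bounding box has width 18 and height 6.
An axis-aligned square enclosing the set must have side ≥ max(width, height).
So the minimum side is max(18, 6) = 18.

18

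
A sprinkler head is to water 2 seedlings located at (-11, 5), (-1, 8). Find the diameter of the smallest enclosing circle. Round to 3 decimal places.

10.440

The smallest circle enclosing two points has them as diameter endpoints.
Centre = midpoint = (-6, 6.5); r² = |(-11, 5)−(-1, 8)|²/4 = 109/4 = 27.25.
Diameter = 2r = 2√(27.25) ≈ 10.440.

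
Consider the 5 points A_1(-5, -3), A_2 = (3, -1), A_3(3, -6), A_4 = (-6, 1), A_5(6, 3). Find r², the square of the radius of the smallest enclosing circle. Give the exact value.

By Welzl's lemma the MEC is supported by two points (diametrically opposite) or three points (on a circumcircle).
The minimum enclosing circle is determined by three boundary points: A_3, A_4, A_5.
Their circumcentre is (6/17, -2/17) with r² = 12025/289.
The farthest remaining point A_1 is at distance² 10682/289 ≤ 12025/289.

12025/289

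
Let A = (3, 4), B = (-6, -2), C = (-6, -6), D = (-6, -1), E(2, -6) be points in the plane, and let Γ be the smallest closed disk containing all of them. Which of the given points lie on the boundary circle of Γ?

A, C

A smallest enclosing disk is always determined by at most three of the input points on its boundary.
The farthest pair is A–C with squared distance 181. The circle on this segment as diameter has centre (-1.5, -1) and r² = 181/4 = 45.25.
Check B: distance² to centre = 21.25 ≤ 45.25, so it lies inside.
All remaining points lie in this disk, and no smaller disk contains both endpoints, so this is the minimum enclosing circle.
The points at distance exactly r from the centre are A, C — 2 points.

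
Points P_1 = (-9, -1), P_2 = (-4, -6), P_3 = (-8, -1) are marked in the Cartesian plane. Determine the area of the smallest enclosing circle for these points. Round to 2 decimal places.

Side lengths²: P_1P_2² = 50, P_1P_3² = 1, P_2P_3² = 41.
Since P_1P_2² = 50 ≥ 41 + 1 = 42, the angle opposite P_1P_2 is not acute, so the smallest enclosing circle has P_1P_2 as diameter.
Centre = midpoint of P_1P_2 = (-6.5, -3.5), r² = 50/4 = 12.5.
Area = π·r² = π·12.5 ≈ 39.27.

39.27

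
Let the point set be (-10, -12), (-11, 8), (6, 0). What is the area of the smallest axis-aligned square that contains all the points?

400

The bounding box has width 17 and height 20.
An axis-aligned square enclosing the set must have side ≥ max(width, height).
So the minimum side is max(17, 20) = 20.
Area = 20² = 400.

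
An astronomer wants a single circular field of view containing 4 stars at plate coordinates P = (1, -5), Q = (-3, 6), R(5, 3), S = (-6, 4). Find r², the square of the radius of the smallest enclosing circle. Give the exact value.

19825/529

By Welzl's lemma the MEC is supported by two points (diametrically opposite) or three points (on a circumcircle).
The minimum enclosing circle is determined by three boundary points: P, R, S.
Their circumcentre is (-17/23, 20/23) with r² = 19825/529.
The farthest remaining point Q is at distance² 16628/529 ≤ 19825/529.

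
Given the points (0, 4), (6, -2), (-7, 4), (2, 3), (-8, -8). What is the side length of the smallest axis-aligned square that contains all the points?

The bounding box has width 14 and height 12.
An axis-aligned square enclosing the set must have side ≥ max(width, height).
So the minimum side is max(14, 12) = 14.

14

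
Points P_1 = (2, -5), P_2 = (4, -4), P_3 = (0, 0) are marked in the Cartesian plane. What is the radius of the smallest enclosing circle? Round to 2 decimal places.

2.84

Side lengths²: P_1P_2² = 5, P_1P_3² = 29, P_2P_3² = 32.
Since P_2P_3² = 32 < 29 + 5 = 34, the triangle is acute, so the smallest enclosing circle is the circumcircle.
Circumcentre = (11/6, -13/6), r² = 145/18.
r = √(145/18) ≈ 2.84.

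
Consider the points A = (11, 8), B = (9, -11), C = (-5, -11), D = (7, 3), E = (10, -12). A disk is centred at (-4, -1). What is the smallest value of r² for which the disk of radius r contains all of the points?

The required radius is the distance from (-4, -1) to the farthest point.
Squared distances: 306, 269, 101, 137, 317.
Maximum is 317, attained at E.

317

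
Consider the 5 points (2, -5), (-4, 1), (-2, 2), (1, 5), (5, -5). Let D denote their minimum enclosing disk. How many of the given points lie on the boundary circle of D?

The minimum enclosing circle of a finite set is fixed by two of the points (as a diameter) or three (as a circumcircle).
The minimum enclosing circle is determined by three boundary points: (-4, 1), (1, 5), (5, -5).
Their circumcentre is (31/22, -7/11) with r² = 15457/484.
The farthest remaining point (2, -5) is at distance² 9385/484 ≤ 15457/484.
The points at distance exactly r from the centre are (-4, 1), (1, 5), (5, -5) — 3 points.

3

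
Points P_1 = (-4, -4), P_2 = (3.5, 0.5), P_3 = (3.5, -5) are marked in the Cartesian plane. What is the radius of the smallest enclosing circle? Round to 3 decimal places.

Side lengths²: P_1P_2² = 76.5, P_1P_3² = 57.25, P_2P_3² = 30.25.
Since P_1P_2² = 76.5 < 57.25 + 30.25 = 87.5, the triangle is acute, so the smallest enclosing circle is the circumcircle.
Circumcentre = (0.05, -2.25), r² = 19.465.
r = √(19.465) ≈ 4.412.

4.412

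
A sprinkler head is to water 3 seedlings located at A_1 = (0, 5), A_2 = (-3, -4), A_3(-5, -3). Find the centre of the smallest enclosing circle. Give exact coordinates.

(-27/14, 9/14)

Side lengths²: A_1A_2² = 90, A_1A_3² = 89, A_2A_3² = 5.
Since A_1A_2² = 90 < 89 + 5 = 94, the triangle is acute, so the smallest enclosing circle is the circumcircle.
Circumcentre = (-27/14, 9/14), r² = 2225/98.
Centre = (-27/14, 9/14).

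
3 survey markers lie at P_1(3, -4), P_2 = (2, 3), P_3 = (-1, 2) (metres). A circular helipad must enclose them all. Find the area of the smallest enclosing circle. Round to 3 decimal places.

Side lengths²: P_1P_2² = 50, P_1P_3² = 52, P_2P_3² = 10.
Since P_1P_3² = 52 < 50 + 10 = 60, the triangle is acute, so the smallest enclosing circle is the circumcircle.
Circumcentre = (17/11, -7/11), r² = 1625/121.
Area = π·r² = π·1625/121 ≈ 42.191.

42.191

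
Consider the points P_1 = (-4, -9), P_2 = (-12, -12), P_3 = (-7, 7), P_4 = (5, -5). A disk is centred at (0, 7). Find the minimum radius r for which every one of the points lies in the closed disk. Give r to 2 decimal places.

22.47

The required radius is the distance from (0, 7) to the farthest point.
Squared distances: 272, 505, 49, 169.
Maximum is 505, attained at P_2.
r = √505 ≈ 22.47.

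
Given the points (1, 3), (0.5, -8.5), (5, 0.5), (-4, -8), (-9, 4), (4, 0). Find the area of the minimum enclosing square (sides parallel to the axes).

196

The bounding box has width 14 and height 12.5.
An axis-aligned square enclosing the set must have side ≥ max(width, height).
So the minimum side is max(14, 12.5) = 14.
Area = 14² = 196.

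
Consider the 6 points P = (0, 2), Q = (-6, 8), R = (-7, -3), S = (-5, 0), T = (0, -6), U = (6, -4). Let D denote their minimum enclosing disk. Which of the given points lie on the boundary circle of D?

By Welzl's lemma the MEC is supported by two points (diametrically opposite) or three points (on a circumcircle).
The minimum enclosing circle is determined by three boundary points: Q, R, U.
Their circumcentre is (-1/12, 23/12) with r² = 5185/72.
The farthest remaining point T is at distance² 4513/72 ≤ 5185/72.
The points at distance exactly r from the centre are Q, R, U — 3 points.

Q, R, U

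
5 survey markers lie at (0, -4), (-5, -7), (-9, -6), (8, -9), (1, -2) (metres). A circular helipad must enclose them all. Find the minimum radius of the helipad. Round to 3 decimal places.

8.631

By Welzl's lemma the MEC is supported by two points (diametrically opposite) or three points (on a circumcircle).
The farthest pair is (-9, -6)–(8, -9) with squared distance 298. The circle on this segment as diameter has centre (-0.5, -7.5) and r² = 298/4 = 74.5.
Check (0, -4): distance² to centre = 12.5 ≤ 74.5, so it lies inside.
All remaining points lie in this disk, and no smaller disk contains both endpoints, so this is the minimum enclosing circle.
r = √(74.5) ≈ 8.631.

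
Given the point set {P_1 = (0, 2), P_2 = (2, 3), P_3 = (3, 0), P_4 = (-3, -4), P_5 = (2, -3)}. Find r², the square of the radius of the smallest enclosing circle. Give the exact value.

The minimum enclosing circle of a finite set is fixed by two of the points (as a diameter) or three (as a circumcircle).
The farthest pair is P_2–P_4 with squared distance 74. The circle on this segment as diameter has centre (-0.5, -0.5) and r² = 74/4 = 18.5.
Check P_1: distance² to centre = 6.5 ≤ 18.5, so it lies inside.
All remaining points lie in this disk, and no smaller disk contains both endpoints, so this is the minimum enclosing circle.

18.5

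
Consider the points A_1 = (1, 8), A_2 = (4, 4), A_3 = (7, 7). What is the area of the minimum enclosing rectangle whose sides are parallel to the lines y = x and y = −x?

In coordinates u = x + y, v = x − y the rectangle is axis-aligned; the map (x,y)→(u,v) scales areas by 2.
u-values: 9, 8, 14; range = 14 − 8 = 6.
v-values: -7, 0, 0; range = 0 − (-7) = 7.
Area = (6 × 7) / 2 = 21.

21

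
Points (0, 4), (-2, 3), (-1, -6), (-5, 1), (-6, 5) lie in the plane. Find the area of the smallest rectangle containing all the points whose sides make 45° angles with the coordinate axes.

In coordinates u = x + y, v = x − y the rectangle is axis-aligned; the map (x,y)→(u,v) scales areas by 2.
u-values: 4, 1, -7, -4, -1; range = 4 − (-7) = 11.
v-values: -4, -5, 5, -6, -11; range = 5 − (-11) = 16.
Area = (11 × 16) / 2 = 88.

88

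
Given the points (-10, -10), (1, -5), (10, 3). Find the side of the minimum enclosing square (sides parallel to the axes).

20

The bounding box has width 20 and height 13.
An axis-aligned square enclosing the set must have side ≥ max(width, height).
So the minimum side is max(20, 13) = 20.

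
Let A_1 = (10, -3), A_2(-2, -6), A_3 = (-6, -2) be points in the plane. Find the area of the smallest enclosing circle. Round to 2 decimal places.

201.85

Side lengths²: A_1A_2² = 153, A_1A_3² = 257, A_2A_3² = 32.
Since A_1A_3² = 257 ≥ 153 + 32 = 185, the angle opposite A_1A_3 is not acute, so the smallest enclosing circle has A_1A_3 as diameter.
Centre = midpoint of A_1A_3 = (2, -2.5), r² = 257/4 = 64.25.
Area = π·r² = π·64.25 ≈ 201.85.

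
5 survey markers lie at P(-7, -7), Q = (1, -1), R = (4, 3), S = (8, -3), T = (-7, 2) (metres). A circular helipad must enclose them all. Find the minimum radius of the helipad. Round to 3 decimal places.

8.182

By Welzl's lemma the MEC is supported by two points (diametrically opposite) or three points (on a circumcircle).
The minimum enclosing circle is determined by three boundary points: P, S, T.
Their circumcentre is (-1/6, -2.5) with r² = 1205/18.
The farthest remaining point R is at distance² 857/18 ≤ 1205/18.
r = √(1205/18) ≈ 8.182.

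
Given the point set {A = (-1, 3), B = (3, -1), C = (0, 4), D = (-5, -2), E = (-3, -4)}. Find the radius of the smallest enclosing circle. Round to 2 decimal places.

4.28

The minimum enclosing circle of a finite set is fixed by two of the points (as a diameter) or three (as a circumcircle).
The minimum enclosing circle is determined by three boundary points: B, C, E.
Their circumcentre is (-31/26, -3/26) with r² = 6205/338.
The farthest remaining point D is at distance² 6101/338 ≤ 6205/338.
r = √(6205/338) ≈ 4.28.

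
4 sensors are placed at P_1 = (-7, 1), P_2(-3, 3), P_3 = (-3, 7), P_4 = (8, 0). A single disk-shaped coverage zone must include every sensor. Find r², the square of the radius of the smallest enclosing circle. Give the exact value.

56.5

A smallest enclosing disk is always determined by at most three of the input points on its boundary.
The farthest pair is P_1–P_4 with squared distance 226. The circle on this segment as diameter has centre (0.5, 0.5) and r² = 226/4 = 56.5.
Check P_2: distance² to centre = 18.5 ≤ 56.5, so it lies inside.
All remaining points lie in this disk, and no smaller disk contains both endpoints, so this is the minimum enclosing circle.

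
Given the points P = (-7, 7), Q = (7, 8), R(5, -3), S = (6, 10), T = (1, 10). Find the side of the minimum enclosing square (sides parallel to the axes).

The bounding box has width 14 and height 13.
An axis-aligned square enclosing the set must have side ≥ max(width, height).
So the minimum side is max(14, 13) = 14.

14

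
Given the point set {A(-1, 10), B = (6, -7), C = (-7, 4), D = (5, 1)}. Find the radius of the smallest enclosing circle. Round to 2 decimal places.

By Welzl's lemma the MEC is supported by two points (diametrically opposite) or three points (on a circumcircle).
The minimum enclosing circle is determined by three boundary points: A, B, C.
Their circumcentre is (43/24, 29/24) with r² = 24505/288.
The farthest remaining point D is at distance² 2977/288 ≤ 24505/288.
r = √(24505/288) ≈ 9.22.

9.22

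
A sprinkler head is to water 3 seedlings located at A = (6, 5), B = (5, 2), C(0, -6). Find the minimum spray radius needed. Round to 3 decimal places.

Side lengths²: AB² = 10, AC² = 157, BC² = 89.
Since AC² = 157 ≥ 89 + 10 = 99, the angle opposite AC is not acute, so the smallest enclosing circle has AC as diameter.
Centre = midpoint of AC = (3, -0.5), r² = 157/4 = 39.25.
r = √(39.25) ≈ 6.265.

6.265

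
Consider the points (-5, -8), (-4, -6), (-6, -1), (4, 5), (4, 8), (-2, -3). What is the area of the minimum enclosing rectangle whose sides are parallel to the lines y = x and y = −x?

In coordinates u = x + y, v = x − y the rectangle is axis-aligned; the map (x,y)→(u,v) scales areas by 2.
u-values: -13, -10, -7, 9, 12, -5; range = 12 − (-13) = 25.
v-values: 3, 2, -5, -1, -4, 1; range = 3 − (-5) = 8.
Area = (25 × 8) / 2 = 100.

100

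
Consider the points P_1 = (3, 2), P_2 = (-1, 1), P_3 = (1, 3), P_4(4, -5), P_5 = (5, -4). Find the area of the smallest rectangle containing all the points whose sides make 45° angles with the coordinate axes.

In coordinates u = x + y, v = x − y the rectangle is axis-aligned; the map (x,y)→(u,v) scales areas by 2.
u-values: 5, 0, 4, -1, 1; range = 5 − (-1) = 6.
v-values: 1, -2, -2, 9, 9; range = 9 − (-2) = 11.
Area = (6 × 11) / 2 = 33.

33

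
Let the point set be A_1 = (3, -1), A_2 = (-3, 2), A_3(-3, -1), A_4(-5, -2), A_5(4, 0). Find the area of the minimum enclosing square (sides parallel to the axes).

81

The bounding box has width 9 and height 4.
An axis-aligned square enclosing the set must have side ≥ max(width, height).
So the minimum side is max(9, 4) = 9.
Area = 9² = 81.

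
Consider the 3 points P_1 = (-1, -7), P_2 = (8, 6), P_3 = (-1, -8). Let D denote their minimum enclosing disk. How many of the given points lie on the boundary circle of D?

2

Side lengths²: P_1P_2² = 250, P_1P_3² = 1, P_2P_3² = 277.
Since P_2P_3² = 277 ≥ 250 + 1 = 251, the angle opposite P_2P_3 is not acute, so the smallest enclosing circle has P_2P_3 as diameter.
Centre = midpoint of P_2P_3 = (3.5, -1), r² = 277/4 = 69.25.
The points at distance exactly r from the centre are P_2, P_3 — 2 points.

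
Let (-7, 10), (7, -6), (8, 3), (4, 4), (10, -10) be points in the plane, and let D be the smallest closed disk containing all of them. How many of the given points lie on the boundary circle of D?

2

The farthest pair is (-7, 10)–(10, -10) with squared distance 689. The circle on this segment as diameter has centre (1.5, 0) and r² = 689/4 = 172.25.
Check (7, -6): distance² to centre = 66.25 ≤ 172.25, so it lies inside.
All remaining points lie in this disk, and no smaller disk contains both endpoints, so this is the minimum enclosing circle.
The points at distance exactly r from the centre are (-7, 10), (10, -10) — 2 points.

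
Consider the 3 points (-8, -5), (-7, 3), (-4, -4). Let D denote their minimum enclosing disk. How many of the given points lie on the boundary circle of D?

3

Call the three points A, B, C in the order given.
Side lengths²: AB² = 65, AC² = 17, BC² = 58.
Since AB² = 65 < 58 + 17 = 75, the triangle is acute, so the smallest enclosing circle is the circumcircle.
Circumcentre = (-425/62, -67/62), r² = 32045/1922.
The points at distance exactly r from the centre are (-8, -5), (-7, 3), (-4, -4) — 3 points.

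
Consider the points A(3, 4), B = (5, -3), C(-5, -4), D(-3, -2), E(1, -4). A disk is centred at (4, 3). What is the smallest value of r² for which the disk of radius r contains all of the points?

The required radius is the distance from (4, 3) to the farthest point.
Squared distances: 2, 37, 130, 74, 58.
Maximum is 130, attained at C.

130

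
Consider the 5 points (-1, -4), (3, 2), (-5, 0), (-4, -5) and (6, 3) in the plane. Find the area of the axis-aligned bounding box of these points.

88

x ranges over [-5, 6], width 11.
y ranges over [-5, 3], height 8.
Area = 11 × 8 = 88.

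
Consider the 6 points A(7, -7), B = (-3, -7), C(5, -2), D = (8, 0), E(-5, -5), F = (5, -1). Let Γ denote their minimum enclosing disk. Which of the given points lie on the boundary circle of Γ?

A, D, E

A smallest enclosing disk is always determined by at most three of the input points on its boundary.
The minimum enclosing circle is determined by three boundary points: A, D, E.
Their circumcentre is (67/43, -114/43) with r² = 89725/1849.
The farthest remaining point B is at distance² 73385/1849 ≤ 89725/1849.
The points at distance exactly r from the centre are A, D, E — 3 points.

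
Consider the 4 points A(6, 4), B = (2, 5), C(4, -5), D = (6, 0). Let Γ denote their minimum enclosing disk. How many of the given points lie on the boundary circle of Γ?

The farthest pair is B–C with squared distance 104. The circle on this segment as diameter has centre (3, 0) and r² = 104/4 = 26.
Check A: distance² to centre = 25 ≤ 26, so it lies inside.
All remaining points lie in this disk, and no smaller disk contains both endpoints, so this is the minimum enclosing circle.
The points at distance exactly r from the centre are B, C — 2 points.

2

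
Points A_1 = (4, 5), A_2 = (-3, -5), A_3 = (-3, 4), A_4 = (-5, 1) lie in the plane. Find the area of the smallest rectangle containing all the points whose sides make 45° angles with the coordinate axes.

In coordinates u = x + y, v = x − y the rectangle is axis-aligned; the map (x,y)→(u,v) scales areas by 2.
u-values: 9, -8, 1, -4; range = 9 − (-8) = 17.
v-values: -1, 2, -7, -6; range = 2 − (-7) = 9.
Area = (17 × 9) / 2 = 76.5.

76.5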